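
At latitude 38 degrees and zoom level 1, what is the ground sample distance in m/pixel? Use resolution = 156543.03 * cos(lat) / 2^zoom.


res = 156543.03 * cos(38) / 2^1 = 156543.03 * 0.78801075 / 2 = 61678.8 m/pixel

61678.8 m/pixel


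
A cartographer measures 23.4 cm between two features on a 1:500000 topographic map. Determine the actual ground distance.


ground = 23.4 cm * 500000 / 100 = 117000.0 m = 117.0 km

117.0 km


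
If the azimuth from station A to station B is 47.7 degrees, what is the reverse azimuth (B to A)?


back azimuth = (47.7 + 180) mod 360 = 227.7 degrees

227.7 degrees


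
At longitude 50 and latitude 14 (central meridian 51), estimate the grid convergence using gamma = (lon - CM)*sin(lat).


gamma = (50 - 51) * sin(14) = -1 * 0.241922 = -0.242 degrees

-0.242 degrees


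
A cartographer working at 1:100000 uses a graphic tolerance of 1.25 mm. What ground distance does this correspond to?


ground = 1.25 mm * 100000 / 1000 = 125.0 m

125.0 m


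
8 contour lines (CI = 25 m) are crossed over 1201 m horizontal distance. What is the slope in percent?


elevation change = 8 * 25 = 200 m
slope = 200 / 1201 * 100 = 16.7%

16.7%


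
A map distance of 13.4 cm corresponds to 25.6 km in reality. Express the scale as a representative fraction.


ground = 25.6 km = 2560000 cm; RF denominator = ground / map = 2560000 / 13.4 ≈ 191045; RF = 1:191045

1:191045


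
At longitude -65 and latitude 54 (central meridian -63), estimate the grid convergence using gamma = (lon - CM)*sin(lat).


gamma = (-65 - -63) * sin(54) = -2 * 0.809017 = -1.618 degrees

-1.618 degrees


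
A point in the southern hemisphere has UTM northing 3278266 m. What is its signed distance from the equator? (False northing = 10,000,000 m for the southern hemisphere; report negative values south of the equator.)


For southern: actual = 3278266 - 10000000 = -6721734 m

-6721734 m


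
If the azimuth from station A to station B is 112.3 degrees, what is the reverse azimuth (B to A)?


back azimuth = (112.3 + 180) mod 360 = 292.3 degrees

292.3 degrees


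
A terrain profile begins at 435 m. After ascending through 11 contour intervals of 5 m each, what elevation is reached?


elevation = 435 + 11 * 5 = 490 m

490 m


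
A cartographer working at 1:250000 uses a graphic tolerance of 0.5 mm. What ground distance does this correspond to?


ground = 0.5 mm * 250000 / 1000 = 125.0 m

125.0 m


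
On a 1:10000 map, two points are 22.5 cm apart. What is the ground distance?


ground = 22.5 cm * 10000 / 100 = 2250.0 m = 2.25 km

2.25 km


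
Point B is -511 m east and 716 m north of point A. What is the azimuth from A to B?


az = atan2(-511, 716) = -35.5 deg
adjusted to 0-360: 324.5 degrees

324.5 degrees


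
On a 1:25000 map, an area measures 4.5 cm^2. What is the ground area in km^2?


ground_area = 4.5 * (25000/100)^2 = 281250.0 m^2 = 0.28125 km^2 ≈ 0.281 km^2

0.281 km^2


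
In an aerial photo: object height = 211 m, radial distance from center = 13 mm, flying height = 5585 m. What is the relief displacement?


d = h * r / H = 211 * 13 / 5585 = 0.49 mm

0.49 mm


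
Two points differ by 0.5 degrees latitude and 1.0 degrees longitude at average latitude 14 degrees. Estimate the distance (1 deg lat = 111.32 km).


dlat_km = 0.5 * 111.32 = 55.66
dlon_km = 1.0 * 111.32 * cos(14) ≈ 108.013
dist = sqrt(55.66^2 + 108.013^2) ≈ 121.5 km

121.5 km


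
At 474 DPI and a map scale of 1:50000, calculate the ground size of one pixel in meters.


pixel_cm = 2.54 / 474 ≈ 0.005359 cm
ground = pixel_cm * 50000 / 100 = 2.54 * 50000 / (474 * 100) = 127000 / 47400 ≈ 2.68 m

2.68 m


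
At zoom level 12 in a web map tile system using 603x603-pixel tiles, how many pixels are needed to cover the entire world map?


tiles per axis = 2^12 = 4096
total tiles = 4096^2 = 16777216
pixels per axis = 4096 * 603 = 2469888
total pixels = 2469888^2 = 6100346732544

6100346732544 pixels


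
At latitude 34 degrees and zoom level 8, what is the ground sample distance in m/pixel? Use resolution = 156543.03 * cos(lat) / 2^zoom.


res = 156543.03 * cos(34) / 2^8 = 156543.03 * 0.82903757 / 256 = 506.95 m/pixel

506.95 m/pixel


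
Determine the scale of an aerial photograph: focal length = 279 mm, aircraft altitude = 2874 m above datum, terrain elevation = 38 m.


scale = f / (H - h) = 279 mm / 2836 m = 279 / 2836000 = 1:10165

1:10165


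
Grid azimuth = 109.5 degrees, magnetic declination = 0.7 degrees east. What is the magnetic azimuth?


magnetic azimuth = grid azimuth - declination (east +ve)
mag_az = 109.5 - 0.7 = 108.8 degrees

108.8 degrees


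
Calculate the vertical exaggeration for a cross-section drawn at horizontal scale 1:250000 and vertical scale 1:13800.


VE = horizontal_scale / vertical_scale = 250000 / 13800 ≈ 18.1

18.1x


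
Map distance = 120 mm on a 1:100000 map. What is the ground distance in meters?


ground = 120 mm * 100000 / 1000 = 12000.0 m

12000.0 m


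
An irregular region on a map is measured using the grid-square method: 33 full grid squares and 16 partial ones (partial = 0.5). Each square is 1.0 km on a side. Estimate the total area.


effective squares = 33 + 16 * 0.5 = 41.0
area = 41.0 * 1.0 = 41.0 km^2

41.0 km^2


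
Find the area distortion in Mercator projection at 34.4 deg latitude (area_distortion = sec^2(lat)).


area_distortion = 1/cos^2(34.4) = 1.469

1.469


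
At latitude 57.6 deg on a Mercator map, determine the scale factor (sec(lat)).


SF = 1 / cos(57.6) = 1 / 0.535827 = 1.866

1.866


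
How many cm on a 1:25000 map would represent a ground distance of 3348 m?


map_cm = 3348 * 100 / 25000 = 13.392 cm ≈ 13.39 cm

13.39 cm


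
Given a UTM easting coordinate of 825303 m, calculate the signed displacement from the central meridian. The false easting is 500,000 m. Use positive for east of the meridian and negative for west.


displacement = 825303 - 500000 = 325303 m

325303 m


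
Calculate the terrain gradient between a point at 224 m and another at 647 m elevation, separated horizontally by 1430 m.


gradient = (647 - 224) / 1430 = 423 / 1430 = 0.2958

0.2958


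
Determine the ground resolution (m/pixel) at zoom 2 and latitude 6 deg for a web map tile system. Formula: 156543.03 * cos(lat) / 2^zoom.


res = 156543.03 * cos(6) / 2^2 = 156543.03 * 0.9945219 / 4 = 38921.37 m/pixel

38921.37 m/pixel


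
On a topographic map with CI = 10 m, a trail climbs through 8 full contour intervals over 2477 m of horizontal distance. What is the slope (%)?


elevation change = 8 * 10 = 80 m
slope = 80 / 2477 * 100 = 3.2%

3.2%


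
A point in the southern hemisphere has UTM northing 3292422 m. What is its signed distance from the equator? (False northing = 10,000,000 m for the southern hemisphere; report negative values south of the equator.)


For southern: actual = 3292422 - 10000000 = -6707578 m

-6707578 m


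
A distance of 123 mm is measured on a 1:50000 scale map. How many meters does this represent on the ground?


ground = 123 mm * 50000 / 1000 = 6150.0 m

6150.0 m


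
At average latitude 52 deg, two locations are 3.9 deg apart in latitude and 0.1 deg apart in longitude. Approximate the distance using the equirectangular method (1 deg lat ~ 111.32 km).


dlat_km = 3.9 * 111.32 = 434.148
dlon_km = 0.1 * 111.32 * cos(52) ≈ 6.854
dist = sqrt(434.148^2 + 6.854^2) ≈ 434.2 km

434.2 km


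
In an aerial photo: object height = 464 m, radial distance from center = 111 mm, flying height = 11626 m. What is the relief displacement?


d = h * r / H = 464 * 111 / 11626 = 4.43 mm

4.43 mm


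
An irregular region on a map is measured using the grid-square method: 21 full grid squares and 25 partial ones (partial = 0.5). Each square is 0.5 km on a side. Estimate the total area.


effective squares = 21 + 25 * 0.5 = 33.5
area = 33.5 * 0.25 = 8.375 km^2

8.375 km^2


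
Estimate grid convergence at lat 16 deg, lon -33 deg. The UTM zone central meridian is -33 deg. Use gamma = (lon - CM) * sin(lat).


gamma = (-33 - -33) * sin(16) = 0 * 0.275637 = 0.0 degrees

0.0 degrees


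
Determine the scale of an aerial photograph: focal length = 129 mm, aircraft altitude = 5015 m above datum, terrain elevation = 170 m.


scale = f / (H - h) = 129 mm / 4845 m = 129 / 4845000 = 1:37558

1:37558


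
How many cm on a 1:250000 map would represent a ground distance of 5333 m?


map_cm = 5333 * 100 / 250000 = 2.1332 cm ≈ 2.13 cm

2.13 cm


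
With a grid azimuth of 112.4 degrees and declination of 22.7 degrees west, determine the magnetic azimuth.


magnetic azimuth = grid azimuth - declination (east +ve)
mag_az = 112.4 - -22.7 = 135.1 degrees

135.1 degrees


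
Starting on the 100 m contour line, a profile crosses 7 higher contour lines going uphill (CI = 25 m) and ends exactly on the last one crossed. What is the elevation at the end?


elevation = 100 + 7 * 25 = 275 m

275 m


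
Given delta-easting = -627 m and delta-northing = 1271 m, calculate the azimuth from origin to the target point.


az = atan2(-627, 1271) = -26.3 deg
adjusted to 0-360: 333.7 degrees

333.7 degrees


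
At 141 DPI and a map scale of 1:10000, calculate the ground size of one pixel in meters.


pixel_cm = 2.54 / 141 ≈ 0.018014 cm
ground = pixel_cm * 10000 / 100 = 2.54 * 10000 / (141 * 100) = 25400 / 14100 ≈ 1.8 m

1.8 m


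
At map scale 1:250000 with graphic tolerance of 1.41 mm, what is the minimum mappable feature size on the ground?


ground = 1.41 mm * 250000 / 1000 = 352.5 m

352.5 m


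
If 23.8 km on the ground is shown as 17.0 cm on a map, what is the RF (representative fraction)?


ground = 23.8 km = 2380000 cm; RF denominator = ground / map = 2380000 / 17.0 = 140000; RF = 1:140000

1:140000


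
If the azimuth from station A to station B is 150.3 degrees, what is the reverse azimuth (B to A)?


back azimuth = (150.3 + 180) mod 360 = 330.3 degrees

330.3 degrees


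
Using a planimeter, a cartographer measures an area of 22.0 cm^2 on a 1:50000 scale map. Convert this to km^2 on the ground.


ground_area = 22.0 * (50000/100)^2 = 5500000.0 m^2 = 5.5 km^2

5.5 km^2


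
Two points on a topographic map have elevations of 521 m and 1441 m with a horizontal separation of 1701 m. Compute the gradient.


gradient = (1441 - 521) / 1701 = 920 / 1701 = 0.5409

0.5409


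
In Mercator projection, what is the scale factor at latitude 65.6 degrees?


SF = 1 / cos(65.6) = 1 / 0.413104 = 2.421

2.421


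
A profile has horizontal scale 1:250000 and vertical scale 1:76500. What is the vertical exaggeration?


VE = horizontal_scale / vertical_scale = 250000 / 76500 ≈ 3.3

3.3x


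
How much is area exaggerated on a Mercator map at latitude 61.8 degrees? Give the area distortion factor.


area_distortion = 1/cos^2(61.8) = 4.478

4.478


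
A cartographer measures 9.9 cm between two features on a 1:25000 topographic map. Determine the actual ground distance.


ground = 9.9 cm * 25000 / 100 = 2475.0 m = 2.475 km

2.475 km


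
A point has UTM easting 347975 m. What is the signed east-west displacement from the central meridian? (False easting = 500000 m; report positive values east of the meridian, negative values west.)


displacement = 347975 - 500000 = -152025 m

-152025 m


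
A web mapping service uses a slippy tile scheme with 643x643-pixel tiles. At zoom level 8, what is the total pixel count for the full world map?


tiles per axis = 2^8 = 256
total tiles = 256^2 = 65536
pixels per axis = 256 * 643 = 164608
total pixels = 164608^2 = 27095793664

27095793664 pixels


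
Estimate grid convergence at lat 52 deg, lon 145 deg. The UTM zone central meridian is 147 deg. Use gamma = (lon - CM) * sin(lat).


gamma = (145 - 147) * sin(52) = -2 * 0.788011 = -1.576 degrees

-1.576 degrees


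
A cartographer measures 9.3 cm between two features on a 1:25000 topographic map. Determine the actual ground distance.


ground = 9.3 cm * 25000 / 100 = 2325.0 m = 2.325 km

2.325 km


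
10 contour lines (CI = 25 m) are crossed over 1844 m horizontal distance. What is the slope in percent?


elevation change = 10 * 25 = 250 m
slope = 250 / 1844 * 100 = 13.6%

13.6%


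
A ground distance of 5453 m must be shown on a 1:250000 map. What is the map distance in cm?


map_cm = 5453 * 100 / 250000 = 2.1812 cm ≈ 2.18 cm

2.18 cm


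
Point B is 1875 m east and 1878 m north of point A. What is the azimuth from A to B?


az = atan2(1875, 1878) = 45.0 deg
adjusted to 0-360: 45.0 degrees

45.0 degrees


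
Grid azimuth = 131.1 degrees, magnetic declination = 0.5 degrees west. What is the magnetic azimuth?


magnetic azimuth = grid azimuth - declination (east +ve)
mag_az = 131.1 - -0.5 = 131.6 degrees

131.6 degrees


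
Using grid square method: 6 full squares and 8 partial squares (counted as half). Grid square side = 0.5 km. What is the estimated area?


effective squares = 6 + 8 * 0.5 = 10.0
area = 10.0 * 0.25 = 2.5 km^2

2.5 km^2


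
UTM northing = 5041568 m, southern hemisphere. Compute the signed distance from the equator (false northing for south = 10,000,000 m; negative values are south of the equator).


For southern: actual = 5041568 - 10000000 = -4958432 m

-4958432 m


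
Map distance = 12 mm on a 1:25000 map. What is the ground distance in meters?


ground = 12 mm * 25000 / 1000 = 300.0 m

300.0 m


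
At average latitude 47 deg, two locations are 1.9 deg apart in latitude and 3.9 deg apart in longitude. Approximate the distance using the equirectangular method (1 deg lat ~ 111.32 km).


dlat_km = 1.9 * 111.32 = 211.508
dlon_km = 3.9 * 111.32 * cos(47) ≈ 296.088
dist = sqrt(211.508^2 + 296.088^2) ≈ 363.9 km

363.9 km


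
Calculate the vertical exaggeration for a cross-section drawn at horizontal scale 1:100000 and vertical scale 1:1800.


VE = horizontal_scale / vertical_scale = 100000 / 1800 ≈ 55.6

55.6x


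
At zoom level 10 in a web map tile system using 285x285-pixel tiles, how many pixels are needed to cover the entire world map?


tiles per axis = 2^10 = 1024
total tiles = 1024^2 = 1048576
pixels per axis = 1024 * 285 = 291840
total pixels = 291840^2 = 85170585600

85170585600 pixels


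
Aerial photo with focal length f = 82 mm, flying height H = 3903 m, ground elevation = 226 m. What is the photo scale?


scale = f / (H - h) = 82 mm / 3677 m = 82 / 3677000 = 1:44841

1:44841


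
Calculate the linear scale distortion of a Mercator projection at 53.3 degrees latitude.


SF = 1 / cos(53.3) = 1 / 0.597625 = 1.673

1.673


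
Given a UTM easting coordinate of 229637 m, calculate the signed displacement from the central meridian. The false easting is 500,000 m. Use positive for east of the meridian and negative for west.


displacement = 229637 - 500000 = -270363 m

-270363 m


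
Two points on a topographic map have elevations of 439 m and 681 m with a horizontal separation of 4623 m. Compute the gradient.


gradient = (681 - 439) / 4623 = 242 / 4623 = 0.0523

0.0523


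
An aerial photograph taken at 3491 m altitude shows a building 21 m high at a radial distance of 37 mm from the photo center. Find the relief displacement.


d = h * r / H = 21 * 37 / 3491 = 0.22 mm

0.22 mm


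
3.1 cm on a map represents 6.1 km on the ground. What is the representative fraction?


ground = 6.1 km = 610000 cm; RF denominator = ground / map = 610000 / 3.1 ≈ 196774; RF = 1:196774

1:196774


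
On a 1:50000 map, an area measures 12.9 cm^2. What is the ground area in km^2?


ground_area = 12.9 * (50000/100)^2 = 3225000.0 m^2 = 3.225 km^2

3.225 km^2


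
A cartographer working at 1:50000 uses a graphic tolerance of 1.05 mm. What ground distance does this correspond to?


ground = 1.05 mm * 50000 / 1000 = 52.5 m

52.5 m


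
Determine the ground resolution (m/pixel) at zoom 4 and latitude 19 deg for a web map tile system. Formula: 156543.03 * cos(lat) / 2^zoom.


res = 156543.03 * cos(19) / 2^4 = 156543.03 * 0.94551858 / 16 = 9250.9 m/pixel

9250.9 m/pixel


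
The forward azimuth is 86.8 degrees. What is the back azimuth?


back azimuth = (86.8 + 180) mod 360 = 266.8 degrees

266.8 degrees


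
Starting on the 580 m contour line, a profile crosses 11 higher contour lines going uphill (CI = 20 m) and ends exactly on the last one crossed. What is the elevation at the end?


elevation = 580 + 11 * 20 = 800 m

800 m


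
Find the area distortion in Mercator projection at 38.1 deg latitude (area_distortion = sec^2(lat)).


area_distortion = 1/cos^2(38.1) = 1.615

1.615


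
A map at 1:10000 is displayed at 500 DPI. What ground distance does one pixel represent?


pixel_cm = 2.54 / 500 = 0.00508 cm
ground = pixel_cm * 10000 / 100 = 2.54 * 10000 / (500 * 100) = 25400 / 50000 ≈ 0.51 m

0.51 m


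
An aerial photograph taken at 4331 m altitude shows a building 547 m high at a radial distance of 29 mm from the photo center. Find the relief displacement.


d = h * r / H = 547 * 29 / 4331 = 3.66 mm

3.66 mm


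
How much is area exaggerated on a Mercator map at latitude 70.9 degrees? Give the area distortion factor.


area_distortion = 1/cos^2(70.9) = 9.34

9.34


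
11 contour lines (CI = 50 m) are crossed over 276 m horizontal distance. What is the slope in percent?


elevation change = 11 * 50 = 550 m
slope = 550 / 276 * 100 = 199.3%

199.3%


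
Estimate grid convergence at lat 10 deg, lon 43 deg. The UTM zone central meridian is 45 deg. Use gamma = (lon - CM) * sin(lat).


gamma = (43 - 45) * sin(10) = -2 * 0.173648 = -0.347 degrees

-0.347 degrees


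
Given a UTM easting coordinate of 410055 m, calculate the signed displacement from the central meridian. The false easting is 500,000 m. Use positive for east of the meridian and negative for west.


displacement = 410055 - 500000 = -89945 m

-89945 m


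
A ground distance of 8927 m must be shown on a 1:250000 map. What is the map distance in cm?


map_cm = 8927 * 100 / 250000 = 3.5708 cm ≈ 3.57 cm

3.57 cm


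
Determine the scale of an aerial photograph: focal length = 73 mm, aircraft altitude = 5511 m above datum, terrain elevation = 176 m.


scale = f / (H - h) = 73 mm / 5335 m = 73 / 5335000 = 1:73082

1:73082


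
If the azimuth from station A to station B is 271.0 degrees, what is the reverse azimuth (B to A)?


back azimuth = (271.0 + 180) mod 360 = 91.0 degrees

91.0 degrees


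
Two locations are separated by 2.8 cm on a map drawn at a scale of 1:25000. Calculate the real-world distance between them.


ground = 2.8 cm * 25000 / 100 = 700.0 m

700.0 m


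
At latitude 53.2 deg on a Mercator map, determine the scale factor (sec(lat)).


SF = 1 / cos(53.2) = 1 / 0.599024 = 1.669

1.669


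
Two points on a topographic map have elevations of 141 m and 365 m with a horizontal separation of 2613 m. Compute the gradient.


gradient = (365 - 141) / 2613 = 224 / 2613 = 0.0857

0.0857


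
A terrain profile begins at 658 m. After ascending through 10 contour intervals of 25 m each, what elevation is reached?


elevation = 658 + 10 * 25 = 908 m

908 m


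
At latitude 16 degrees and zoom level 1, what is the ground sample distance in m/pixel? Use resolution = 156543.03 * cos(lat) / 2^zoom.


res = 156543.03 * cos(16) / 2^1 = 156543.03 * 0.9612617 / 2 = 75239.41 m/pixel

75239.41 m/pixel


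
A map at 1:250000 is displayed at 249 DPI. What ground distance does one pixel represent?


pixel_cm = 2.54 / 249 ≈ 0.010201 cm
ground = pixel_cm * 250000 / 100 = 2.54 * 250000 / (249 * 100) = 635000 / 24900 ≈ 25.5 m

25.5 m


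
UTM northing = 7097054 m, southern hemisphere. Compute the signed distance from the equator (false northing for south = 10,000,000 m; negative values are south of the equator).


For southern: actual = 7097054 - 10000000 = -2902946 m

-2902946 m


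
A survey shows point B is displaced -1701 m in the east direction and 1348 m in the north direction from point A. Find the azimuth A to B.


az = atan2(-1701, 1348) = -51.6 deg
adjusted to 0-360: 308.4 degrees

308.4 degrees


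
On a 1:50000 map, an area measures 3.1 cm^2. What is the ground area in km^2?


ground_area = 3.1 * (50000/100)^2 = 775000.0 m^2 = 0.775 km^2

0.775 km^2


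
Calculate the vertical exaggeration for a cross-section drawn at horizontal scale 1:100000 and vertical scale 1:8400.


VE = horizontal_scale / vertical_scale = 100000 / 8400 ≈ 11.9

11.9x


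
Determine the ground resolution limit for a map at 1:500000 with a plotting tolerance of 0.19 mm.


ground = 0.19 mm * 500000 / 1000 = 95.0 m

95.0 m


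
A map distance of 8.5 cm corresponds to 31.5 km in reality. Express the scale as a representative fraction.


ground = 31.5 km = 3150000 cm; RF denominator = ground / map = 3150000 / 8.5 ≈ 370588; RF = 1:370588

1:370588


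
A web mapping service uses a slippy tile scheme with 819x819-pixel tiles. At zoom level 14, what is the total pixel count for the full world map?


tiles per axis = 2^14 = 16384
total tiles = 16384^2 = 268435456
pixels per axis = 16384 * 819 = 13418496
total pixels = 13418496^2 = 180056034902016

180056034902016 pixels


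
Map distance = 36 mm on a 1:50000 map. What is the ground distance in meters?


ground = 36 mm * 50000 / 1000 = 1800.0 m

1800.0 m


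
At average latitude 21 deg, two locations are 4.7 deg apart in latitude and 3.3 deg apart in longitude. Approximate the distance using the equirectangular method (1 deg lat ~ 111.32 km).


dlat_km = 4.7 * 111.32 = 523.204
dlon_km = 3.3 * 111.32 * cos(21) ≈ 342.956
dist = sqrt(523.204^2 + 342.956^2) ≈ 625.6 km

625.6 km


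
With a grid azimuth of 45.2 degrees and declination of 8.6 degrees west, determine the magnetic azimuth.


magnetic azimuth = grid azimuth - declination (east +ve)
mag_az = 45.2 - -8.6 = 53.8 degrees

53.8 degrees


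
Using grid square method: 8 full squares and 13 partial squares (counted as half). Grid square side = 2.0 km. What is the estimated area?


effective squares = 8 + 13 * 0.5 = 14.5
area = 14.5 * 4.0 = 58.0 km^2

58.0 km^2


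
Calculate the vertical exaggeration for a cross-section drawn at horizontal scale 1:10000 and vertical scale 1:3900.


VE = horizontal_scale / vertical_scale = 10000 / 3900 ≈ 2.6

2.6x


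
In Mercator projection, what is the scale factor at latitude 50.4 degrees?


SF = 1 / cos(50.4) = 1 / 0.637424 = 1.569

1.569


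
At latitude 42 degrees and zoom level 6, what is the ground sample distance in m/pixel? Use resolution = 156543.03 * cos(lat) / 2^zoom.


res = 156543.03 * cos(42) / 2^6 = 156543.03 * 0.74314483 / 64 = 1817.72 m/pixel

1817.72 m/pixel


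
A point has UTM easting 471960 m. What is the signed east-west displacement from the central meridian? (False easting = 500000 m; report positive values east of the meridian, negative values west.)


displacement = 471960 - 500000 = -28040 m

-28040 m


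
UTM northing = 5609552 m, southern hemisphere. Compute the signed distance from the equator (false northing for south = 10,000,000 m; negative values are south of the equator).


For southern: actual = 5609552 - 10000000 = -4390448 m

-4390448 m


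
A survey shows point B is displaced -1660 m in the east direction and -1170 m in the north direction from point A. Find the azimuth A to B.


az = atan2(-1660, -1170) = -125.2 deg
adjusted to 0-360: 234.8 degrees

234.8 degrees


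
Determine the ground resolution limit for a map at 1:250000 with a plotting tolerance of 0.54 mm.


ground = 0.54 mm * 250000 / 1000 = 135.0 m

135.0 m


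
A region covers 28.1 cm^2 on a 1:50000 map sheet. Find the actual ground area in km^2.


ground_area = 28.1 * (50000/100)^2 = 7025000.0 m^2 = 7.025 km^2

7.025 km^2


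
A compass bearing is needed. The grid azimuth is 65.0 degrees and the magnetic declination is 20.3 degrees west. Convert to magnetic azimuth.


magnetic azimuth = grid azimuth - declination (east +ve)
mag_az = 65.0 - -20.3 = 85.3 degrees

85.3 degrees


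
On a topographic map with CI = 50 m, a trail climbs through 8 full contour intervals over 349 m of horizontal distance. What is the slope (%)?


elevation change = 8 * 50 = 400 m
slope = 400 / 349 * 100 = 114.6%

114.6%


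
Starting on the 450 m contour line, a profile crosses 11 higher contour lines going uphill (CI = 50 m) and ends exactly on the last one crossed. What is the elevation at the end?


elevation = 450 + 11 * 50 = 1000 m

1000 m


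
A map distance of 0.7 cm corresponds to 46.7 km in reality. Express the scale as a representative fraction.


ground = 46.7 km = 4670000 cm; RF denominator = ground / map = 4670000 / 0.7 ≈ 6671429; RF = 1:6671429

1:6671429


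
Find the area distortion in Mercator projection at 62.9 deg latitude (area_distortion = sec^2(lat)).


area_distortion = 1/cos^2(62.9) = 4.819

4.819


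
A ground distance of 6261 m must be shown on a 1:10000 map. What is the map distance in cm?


map_cm = 6261 * 100 / 10000 = 62.61 cm

62.61 cm


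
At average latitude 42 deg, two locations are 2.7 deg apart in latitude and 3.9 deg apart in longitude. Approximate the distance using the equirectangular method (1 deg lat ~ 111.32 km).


dlat_km = 2.7 * 111.32 = 300.564
dlon_km = 3.9 * 111.32 * cos(42) ≈ 322.635
dist = sqrt(300.564^2 + 322.635^2) ≈ 440.9 km

440.9 km


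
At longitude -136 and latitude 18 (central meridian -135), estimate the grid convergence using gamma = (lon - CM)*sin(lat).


gamma = (-136 - -135) * sin(18) = -1 * 0.309017 = -0.309 degrees

-0.309 degrees


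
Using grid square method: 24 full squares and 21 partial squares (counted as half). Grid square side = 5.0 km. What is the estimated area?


effective squares = 24 + 21 * 0.5 = 34.5
area = 34.5 * 25.0 = 862.5 km^2

862.5 km^2


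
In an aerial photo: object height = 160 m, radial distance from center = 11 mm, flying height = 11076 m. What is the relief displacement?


d = h * r / H = 160 * 11 / 11076 = 0.16 mm

0.16 mm


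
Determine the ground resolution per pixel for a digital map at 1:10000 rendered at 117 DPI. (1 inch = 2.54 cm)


pixel_cm = 2.54 / 117 ≈ 0.021709 cm
ground = pixel_cm * 10000 / 100 = 2.54 * 10000 / (117 * 100) = 25400 / 11700 ≈ 2.17 m

2.17 m


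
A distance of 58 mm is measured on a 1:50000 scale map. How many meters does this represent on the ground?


ground = 58 mm * 50000 / 1000 = 2900.0 m

2900.0 m


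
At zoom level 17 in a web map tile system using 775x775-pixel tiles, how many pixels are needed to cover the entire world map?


tiles per axis = 2^17 = 131072
total tiles = 131072^2 = 17179869184
pixels per axis = 131072 * 775 = 101580800
total pixels = 101580800^2 = 10318658928640000

10318658928640000 pixels


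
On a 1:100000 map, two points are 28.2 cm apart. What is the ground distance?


ground = 28.2 cm * 100000 / 100 = 28200.0 m = 28.2 km

28.2 km


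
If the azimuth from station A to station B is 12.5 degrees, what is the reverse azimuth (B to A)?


back azimuth = (12.5 + 180) mod 360 = 192.5 degrees

192.5 degrees


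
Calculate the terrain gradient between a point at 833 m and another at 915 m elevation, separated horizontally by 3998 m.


gradient = (915 - 833) / 3998 = 82 / 3998 = 0.0205

0.0205


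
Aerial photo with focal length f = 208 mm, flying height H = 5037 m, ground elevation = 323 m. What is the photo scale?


scale = f / (H - h) = 208 mm / 4714 m = 208 / 4714000 = 1:22663

1:22663


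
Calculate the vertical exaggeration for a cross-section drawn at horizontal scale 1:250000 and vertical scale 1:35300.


VE = horizontal_scale / vertical_scale = 250000 / 35300 ≈ 7.1

7.1x


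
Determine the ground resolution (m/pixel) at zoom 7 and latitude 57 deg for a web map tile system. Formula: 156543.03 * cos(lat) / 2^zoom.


res = 156543.03 * cos(57) / 2^7 = 156543.03 * 0.54463904 / 128 = 666.09 m/pixel

666.09 m/pixel


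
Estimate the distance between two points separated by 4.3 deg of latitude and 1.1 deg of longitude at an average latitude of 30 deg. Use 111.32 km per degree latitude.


dlat_km = 4.3 * 111.32 = 478.676
dlon_km = 1.1 * 111.32 * cos(30) ≈ 106.047
dist = sqrt(478.676^2 + 106.047^2) ≈ 490.3 km

490.3 km


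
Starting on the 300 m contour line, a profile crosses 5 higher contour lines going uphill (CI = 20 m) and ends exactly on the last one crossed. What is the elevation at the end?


elevation = 300 + 5 * 20 = 400 m

400 m


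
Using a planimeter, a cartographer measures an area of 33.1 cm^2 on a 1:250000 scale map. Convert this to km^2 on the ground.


ground_area = 33.1 * (250000/100)^2 = 206875000.0 m^2 = 206.875 km^2

206.875 km^2


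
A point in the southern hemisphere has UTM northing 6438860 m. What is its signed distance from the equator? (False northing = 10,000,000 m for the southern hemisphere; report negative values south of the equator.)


For southern: actual = 6438860 - 10000000 = -3561140 m

-3561140 m


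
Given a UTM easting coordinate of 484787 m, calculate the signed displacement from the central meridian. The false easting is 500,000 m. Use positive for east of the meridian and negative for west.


displacement = 484787 - 500000 = -15213 m

-15213 m


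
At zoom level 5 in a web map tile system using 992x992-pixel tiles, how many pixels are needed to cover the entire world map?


tiles per axis = 2^5 = 32
total tiles = 32^2 = 1024
pixels per axis = 32 * 992 = 31744
total pixels = 31744^2 = 1007681536

1007681536 pixels


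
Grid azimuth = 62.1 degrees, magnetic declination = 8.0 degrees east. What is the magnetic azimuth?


magnetic azimuth = grid azimuth - declination (east +ve)
mag_az = 62.1 - 8.0 = 54.1 degrees

54.1 degrees


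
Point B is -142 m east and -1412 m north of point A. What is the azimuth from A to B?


az = atan2(-142, -1412) = -174.3 deg
adjusted to 0-360: 185.7 degrees

185.7 degrees


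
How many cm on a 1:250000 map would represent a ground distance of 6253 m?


map_cm = 6253 * 100 / 250000 = 2.5012 cm ≈ 2.5 cm

2.5 cm


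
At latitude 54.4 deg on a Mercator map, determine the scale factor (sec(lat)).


SF = 1 / cos(54.4) = 1 / 0.582123 = 1.718

1.718


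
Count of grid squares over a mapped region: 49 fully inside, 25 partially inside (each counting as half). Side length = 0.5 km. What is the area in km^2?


effective squares = 49 + 25 * 0.5 = 61.5
area = 61.5 * 0.25 = 15.375 km^2

15.375 km^2


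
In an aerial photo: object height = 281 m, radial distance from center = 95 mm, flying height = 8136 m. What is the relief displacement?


d = h * r / H = 281 * 95 / 8136 = 3.28 mm

3.28 mm


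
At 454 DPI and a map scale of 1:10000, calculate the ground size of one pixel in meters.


pixel_cm = 2.54 / 454 ≈ 0.005595 cm
ground = pixel_cm * 10000 / 100 = 2.54 * 10000 / (454 * 100) = 25400 / 45400 ≈ 0.56 m

0.56 m


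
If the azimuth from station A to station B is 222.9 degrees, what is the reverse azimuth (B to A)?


back azimuth = (222.9 + 180) mod 360 = 42.9 degrees

42.9 degrees


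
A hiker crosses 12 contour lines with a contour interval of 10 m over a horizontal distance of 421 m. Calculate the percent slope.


elevation change = 12 * 10 = 120 m
slope = 120 / 421 * 100 = 28.5%

28.5%


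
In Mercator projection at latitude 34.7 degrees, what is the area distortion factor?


area_distortion = 1/cos^2(34.7) = 1.479

1.479


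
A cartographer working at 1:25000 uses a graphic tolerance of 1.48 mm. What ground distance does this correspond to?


ground = 1.48 mm * 25000 / 1000 = 37.0 m

37.0 m


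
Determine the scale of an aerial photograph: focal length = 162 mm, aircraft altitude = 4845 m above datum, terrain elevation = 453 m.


scale = f / (H - h) = 162 mm / 4392 m = 162 / 4392000 = 1:27111

1:27111


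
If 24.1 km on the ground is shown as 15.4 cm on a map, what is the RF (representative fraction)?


ground = 24.1 km = 2410000 cm; RF denominator = ground / map = 2410000 / 15.4 ≈ 156494; RF = 1:156494

1:156494


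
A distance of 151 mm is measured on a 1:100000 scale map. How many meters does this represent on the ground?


ground = 151 mm * 100000 / 1000 = 15100.0 m

15100.0 m


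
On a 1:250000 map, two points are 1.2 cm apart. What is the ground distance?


ground = 1.2 cm * 250000 / 100 = 3000.0 m = 3.0 km

3.0 km


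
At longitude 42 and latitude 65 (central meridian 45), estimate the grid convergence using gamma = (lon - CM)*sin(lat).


gamma = (42 - 45) * sin(65) = -3 * 0.906308 = -2.719 degrees

-2.719 degrees


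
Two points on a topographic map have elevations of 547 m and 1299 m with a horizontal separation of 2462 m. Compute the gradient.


gradient = (1299 - 547) / 2462 = 752 / 2462 = 0.3054

0.3054


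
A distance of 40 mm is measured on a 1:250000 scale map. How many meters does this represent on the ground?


ground = 40 mm * 250000 / 1000 = 10000.0 m

10000.0 m


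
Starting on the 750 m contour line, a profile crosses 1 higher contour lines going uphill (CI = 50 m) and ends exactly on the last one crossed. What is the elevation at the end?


elevation = 750 + 1 * 50 = 800 m

800 m


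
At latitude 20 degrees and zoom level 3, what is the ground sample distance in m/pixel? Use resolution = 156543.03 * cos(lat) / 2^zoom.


res = 156543.03 * cos(20) / 2^3 = 156543.03 * 0.93969262 / 8 = 18387.79 m/pixel

18387.79 m/pixel


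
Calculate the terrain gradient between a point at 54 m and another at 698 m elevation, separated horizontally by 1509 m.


gradient = (698 - 54) / 1509 = 644 / 1509 = 0.4268

0.4268


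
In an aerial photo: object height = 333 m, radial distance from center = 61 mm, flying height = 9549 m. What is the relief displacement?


d = h * r / H = 333 * 61 / 9549 = 2.13 mm

2.13 mm


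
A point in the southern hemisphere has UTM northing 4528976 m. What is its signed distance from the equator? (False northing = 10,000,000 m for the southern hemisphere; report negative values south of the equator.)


For southern: actual = 4528976 - 10000000 = -5471024 m

-5471024 m


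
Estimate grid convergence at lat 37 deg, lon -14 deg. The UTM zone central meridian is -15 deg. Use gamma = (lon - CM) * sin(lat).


gamma = (-14 - -15) * sin(37) = 1 * 0.601815 = 0.602 degrees

0.602 degrees


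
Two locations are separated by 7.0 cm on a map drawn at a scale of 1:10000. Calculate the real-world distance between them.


ground = 7.0 cm * 10000 / 100 = 700.0 m

700.0 m


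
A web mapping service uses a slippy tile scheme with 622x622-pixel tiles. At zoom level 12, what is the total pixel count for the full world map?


tiles per axis = 2^12 = 4096
total tiles = 4096^2 = 16777216
pixels per axis = 4096 * 622 = 2547712
total pixels = 2547712^2 = 6490836434944

6490836434944 pixels


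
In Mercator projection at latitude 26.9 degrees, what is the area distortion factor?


area_distortion = 1/cos^2(26.9) = 1.257

1.257


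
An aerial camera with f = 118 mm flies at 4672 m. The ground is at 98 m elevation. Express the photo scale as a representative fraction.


scale = f / (H - h) = 118 mm / 4574 m = 118 / 4574000 = 1:38763

1:38763


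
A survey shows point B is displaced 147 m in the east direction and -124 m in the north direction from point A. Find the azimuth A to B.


az = atan2(147, -124) = 130.1 deg
adjusted to 0-360: 130.1 degrees

130.1 degrees


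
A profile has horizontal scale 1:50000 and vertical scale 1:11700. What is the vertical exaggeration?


VE = horizontal_scale / vertical_scale = 50000 / 11700 ≈ 4.3

4.3x


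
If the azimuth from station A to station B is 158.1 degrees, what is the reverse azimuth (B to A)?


back azimuth = (158.1 + 180) mod 360 = 338.1 degrees

338.1 degrees


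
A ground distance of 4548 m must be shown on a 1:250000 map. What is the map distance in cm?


map_cm = 4548 * 100 / 250000 = 1.8192 cm ≈ 1.82 cm

1.82 cm


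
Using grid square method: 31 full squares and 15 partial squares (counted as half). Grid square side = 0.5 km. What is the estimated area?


effective squares = 31 + 15 * 0.5 = 38.5
area = 38.5 * 0.25 = 9.625 km^2

9.625 km^2


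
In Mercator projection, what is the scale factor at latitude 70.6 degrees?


SF = 1 / cos(70.6) = 1 / 0.332161 = 3.011

3.011


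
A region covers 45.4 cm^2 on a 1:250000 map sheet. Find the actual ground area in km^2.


ground_area = 45.4 * (250000/100)^2 = 283750000.0 m^2 = 283.75 km^2

283.75 km^2


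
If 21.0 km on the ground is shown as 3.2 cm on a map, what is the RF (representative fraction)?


ground = 21.0 km = 2100000 cm; RF denominator = ground / map = 2100000 / 3.2 = 656250; RF = 1:656250

1:656250


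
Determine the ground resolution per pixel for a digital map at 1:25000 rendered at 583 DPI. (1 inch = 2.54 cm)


pixel_cm = 2.54 / 583 ≈ 0.004357 cm
ground = pixel_cm * 25000 / 100 = 2.54 * 25000 / (583 * 100) = 63500 / 58300 ≈ 1.09 m

1.09 m


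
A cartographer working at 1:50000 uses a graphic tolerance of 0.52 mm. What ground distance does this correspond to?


ground = 0.52 mm * 50000 / 1000 = 26.0 m

26.0 m


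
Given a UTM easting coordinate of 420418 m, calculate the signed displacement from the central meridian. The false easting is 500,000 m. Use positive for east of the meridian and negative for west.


displacement = 420418 - 500000 = -79582 m

-79582 m


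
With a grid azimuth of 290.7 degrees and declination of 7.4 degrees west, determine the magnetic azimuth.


magnetic azimuth = grid azimuth - declination (east +ve)
mag_az = 290.7 - -7.4 = 298.1 degrees

298.1 degrees


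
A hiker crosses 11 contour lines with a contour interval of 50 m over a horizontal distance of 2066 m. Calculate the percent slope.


elevation change = 11 * 50 = 550 m
slope = 550 / 2066 * 100 = 26.6%

26.6%


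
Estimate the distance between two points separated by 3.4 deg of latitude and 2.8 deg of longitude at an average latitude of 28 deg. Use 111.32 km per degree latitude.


dlat_km = 3.4 * 111.32 = 378.488
dlon_km = 2.8 * 111.32 * cos(28) ≈ 275.211
dist = sqrt(378.488^2 + 275.211^2) ≈ 468.0 km

468.0 km


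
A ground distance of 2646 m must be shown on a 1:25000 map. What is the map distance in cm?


map_cm = 2646 * 100 / 25000 = 10.584 cm ≈ 10.58 cm

10.58 cm


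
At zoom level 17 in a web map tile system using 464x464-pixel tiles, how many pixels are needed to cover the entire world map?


tiles per axis = 2^17 = 131072
total tiles = 131072^2 = 17179869184
pixels per axis = 131072 * 464 = 60817408
total pixels = 60817408^2 = 3698757115838464

3698757115838464 pixels


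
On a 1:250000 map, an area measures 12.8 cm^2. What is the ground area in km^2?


ground_area = 12.8 * (250000/100)^2 = 80000000.0 m^2 = 80.0 km^2

80.0 km^2


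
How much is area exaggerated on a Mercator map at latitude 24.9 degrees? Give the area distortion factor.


area_distortion = 1/cos^2(24.9) = 1.215

1.215


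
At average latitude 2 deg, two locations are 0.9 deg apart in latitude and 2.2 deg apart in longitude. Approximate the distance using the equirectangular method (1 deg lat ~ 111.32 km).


dlat_km = 0.9 * 111.32 = 100.188
dlon_km = 2.2 * 111.32 * cos(2) ≈ 244.755
dist = sqrt(100.188^2 + 244.755^2) ≈ 264.5 km

264.5 km
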